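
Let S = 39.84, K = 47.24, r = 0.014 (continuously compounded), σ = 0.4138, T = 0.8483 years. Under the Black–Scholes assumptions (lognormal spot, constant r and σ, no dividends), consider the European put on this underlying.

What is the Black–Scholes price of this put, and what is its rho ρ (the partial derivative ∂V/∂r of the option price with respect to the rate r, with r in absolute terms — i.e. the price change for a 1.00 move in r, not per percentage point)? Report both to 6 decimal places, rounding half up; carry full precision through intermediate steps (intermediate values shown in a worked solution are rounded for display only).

σ√T = 0.4138·√0.8483 = 0.381123
d₁ = (ln(S/K) + (r+σ²/2)T) / (σ√T) = (ln(39.84/47.24) + (0.014+0.4138²/2)·0.8483) / 0.381123 = (-0.170370 + 0.084504) / 0.381123 = -0.225297
d₂ = d₁ − σ√T = -0.225297 − 0.381123 = -0.606420
e^{−rT} = e^{−0.014·0.8483} = 0.988194
N(−d₁) = 0.589126,  N(−d₂) = 0.727882
Put price V = K·e^{−rT}·N(−d₂) − S·N(−d₁) = 33.979203 − 23.470779 = 10.508424
ρ = −K·T·e^{−rT}·N(−d₂) = -28.824558

price = 10.508424
ρ = -28.824558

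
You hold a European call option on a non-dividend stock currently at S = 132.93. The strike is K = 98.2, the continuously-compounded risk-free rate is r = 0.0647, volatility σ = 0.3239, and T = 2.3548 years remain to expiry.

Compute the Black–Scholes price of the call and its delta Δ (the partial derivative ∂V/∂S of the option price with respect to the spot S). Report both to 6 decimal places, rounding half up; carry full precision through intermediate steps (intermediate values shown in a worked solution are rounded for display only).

σ√T = 0.3239·√2.3548 = 0.497036
d₁ = (ln(S/K) + (r+σ²/2)T) / (σ√T) = (ln(132.93/98.2) + (0.0647+0.3239²/2)·2.3548) / 0.497036 = (0.302816 + 0.275878) / 0.497036 = 1.164291
d₂ = d₁ − σ√T = 1.164291 − 0.497036 = 0.667254
e^{−rT} = e^{−0.0647·2.3548} = 0.858683
N(d₁) = 0.877847,  N(d₂) = 0.747695
Call price V = S·N(d₁) − K·e^{−rT}·N(d₂) = 116.692183 − 63.047648 = 53.644535
Δ = N(d₁) = 0.877847

price = 53.644535
Δ = 0.877847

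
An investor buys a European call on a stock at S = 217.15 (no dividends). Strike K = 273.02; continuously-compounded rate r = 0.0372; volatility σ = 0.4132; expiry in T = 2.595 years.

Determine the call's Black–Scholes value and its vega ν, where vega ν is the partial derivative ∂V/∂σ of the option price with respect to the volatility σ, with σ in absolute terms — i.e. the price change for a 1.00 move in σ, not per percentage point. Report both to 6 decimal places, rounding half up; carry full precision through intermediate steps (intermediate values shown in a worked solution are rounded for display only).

σ√T = 0.4132·√2.595 = 0.665624
d₁ = (ln(S/K) + (r+σ²/2)T) / (σ√T) = (ln(217.15/273.02) + (0.0372+0.4132²/2)·2.595) / 0.665624 = (-0.228957 + 0.318062) / 0.665624 = 0.133867
d₂ = d₁ − σ√T = 0.133867 − 0.665624 = -0.531757
e^{−rT} = e^{−0.0372·2.595} = 0.907979
N(d₁) = 0.553246,  N(d₂) = 0.297447
Call price V = S·N(d₁) − K·e^{−rT}·N(d₂) = 120.137382 − 73.736072 = 46.401311
φ(d₁) = (1/√(2π))·e^{−d₁²/2} = 0.395384
ν = S·φ(d₁)·√T = 138.307977

price = 46.401311
ν = 138.307977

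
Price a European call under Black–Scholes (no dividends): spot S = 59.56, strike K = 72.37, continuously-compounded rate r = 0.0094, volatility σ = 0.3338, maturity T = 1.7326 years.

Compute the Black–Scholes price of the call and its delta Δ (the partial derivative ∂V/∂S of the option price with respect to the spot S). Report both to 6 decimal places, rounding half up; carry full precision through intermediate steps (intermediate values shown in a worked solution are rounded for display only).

price = 6.456163
Δ = 0.425980

σ√T = 0.3338·√1.7326 = 0.439375
d₁ = (ln(S/K) + (r+σ²/2)T) / (σ√T) = (ln(59.56/72.37) + (0.0094+0.3338²/2)·1.7326) / 0.439375 = (-0.194808 + 0.112812) / 0.439375 = -0.186619
d₂ = d₁ − σ√T = -0.186619 − 0.439375 = -0.625995
e^{−rT} = e^{−0.0094·1.7326} = 0.983845
N(d₁) = 0.425980,  N(d₂) = 0.265659
Call price V = S·N(d₁) − K·e^{−rT}·N(d₂) = 25.371340 − 18.915177 = 6.456163
Δ = N(d₁) = 0.425980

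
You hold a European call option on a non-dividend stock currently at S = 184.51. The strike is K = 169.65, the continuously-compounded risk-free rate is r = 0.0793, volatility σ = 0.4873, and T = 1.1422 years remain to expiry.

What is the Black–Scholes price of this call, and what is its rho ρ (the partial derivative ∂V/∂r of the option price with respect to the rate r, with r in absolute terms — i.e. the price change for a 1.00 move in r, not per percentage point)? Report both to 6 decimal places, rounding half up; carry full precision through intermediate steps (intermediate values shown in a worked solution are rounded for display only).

price = 51.537074
ρ = 93.770214

σ√T = 0.4873·√1.1422 = 0.520796
d₁ = (ln(S/K) + (r+σ²/2)T) / (σ√T) = (ln(184.51/169.65) + (0.0793+0.4873²/2)·1.1422) / 0.520796 = (0.083966 + 0.226191) / 0.520796 = 0.595544
d₂ = d₁ − σ√T = 0.595544 − 0.520796 = 0.074748
e^{−rT} = e^{−0.0793·1.1422} = 0.913404
N(d₁) = 0.724260,  N(d₂) = 0.529792
Call price V = S·N(d₁) − K·e^{−rT}·N(d₂) = 133.633216 − 82.096143 = 51.537074
ρ = K·T·e^{−rT}·N(d₂) = 93.770214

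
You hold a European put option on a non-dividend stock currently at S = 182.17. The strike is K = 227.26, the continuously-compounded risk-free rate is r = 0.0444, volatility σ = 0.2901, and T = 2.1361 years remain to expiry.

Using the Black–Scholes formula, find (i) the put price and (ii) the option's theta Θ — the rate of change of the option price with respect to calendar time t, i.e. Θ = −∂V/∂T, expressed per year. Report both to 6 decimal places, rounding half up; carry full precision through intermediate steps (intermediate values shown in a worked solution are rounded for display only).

price = 46.320901
Θ = -0.808359

σ√T = 0.2901·√2.1361 = 0.423993
d₁ = (ln(S/K) + (r+σ²/2)T) / (σ√T) = (ln(182.17/227.26) + (0.0444+0.2901²/2)·2.1361) / 0.423993 = (-0.221154 + 0.184728) / 0.423993 = -0.085913
d₂ = d₁ − σ√T = -0.085913 − 0.423993 = -0.509906
e^{−rT} = e^{−0.0444·2.1361} = 0.909516
N(−d₁) = 0.534232,  N(−d₂) = 0.694941
Put price V = K·e^{−rT}·N(−d₂) − S·N(−d₁) = 143.642004 − 97.321102 = 46.320901
φ(d₁) = (1/√(2π))·e^{−d₁²/2} = 0.397473
Θ = −S·φ(d₁)·σ/(2√T) + r·K·e^{−rT}·N(−d₂) = −7.186064 + 6.377705 = -0.808359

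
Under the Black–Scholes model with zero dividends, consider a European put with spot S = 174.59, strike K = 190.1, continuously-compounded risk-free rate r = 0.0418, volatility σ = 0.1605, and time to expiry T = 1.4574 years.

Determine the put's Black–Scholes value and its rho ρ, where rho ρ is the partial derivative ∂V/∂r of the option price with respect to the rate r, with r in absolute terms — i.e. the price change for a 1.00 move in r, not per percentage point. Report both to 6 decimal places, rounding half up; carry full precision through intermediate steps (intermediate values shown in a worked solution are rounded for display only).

σ√T = 0.1605·√1.4574 = 0.193760
d₁ = (ln(S/K) + (r+σ²/2)T) / (σ√T) = (ln(174.59/190.1) + (0.0418+0.1605²/2)·1.4574) / 0.193760 = (-0.085110 + 0.079691) / 0.193760 = -0.027968
d₂ = d₁ − σ√T = -0.027968 − 0.193760 = -0.221728
e^{−rT} = e^{−0.0418·1.4574} = 0.940899
N(−d₁) = 0.511156,  N(−d₂) = 0.587737
Put price V = K·e^{−rT}·N(−d₂) − S·N(−d₁) = 105.125573 − 89.242749 = 15.882824
ρ = −K·T·e^{−rT}·N(−d₂) = -153.210009

price = 15.882824
ρ = -153.210009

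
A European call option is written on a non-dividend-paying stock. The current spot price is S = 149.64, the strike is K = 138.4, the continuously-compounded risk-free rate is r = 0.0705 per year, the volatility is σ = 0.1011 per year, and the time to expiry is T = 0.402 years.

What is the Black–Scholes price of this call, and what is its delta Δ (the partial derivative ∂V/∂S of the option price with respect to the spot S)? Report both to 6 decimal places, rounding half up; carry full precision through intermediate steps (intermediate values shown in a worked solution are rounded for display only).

price = 15.290381
Δ = 0.954708

σ√T = 0.1011·√0.402 = 0.064101
d₁ = (ln(S/K) + (r+σ²/2)T) / (σ√T) = (ln(149.64/138.4) + (0.0705+0.1011²/2)·0.402) / 0.064101 = (0.078084 + 0.030395) / 0.064101 = 1.692329
d₂ = d₁ − σ√T = 1.692329 − 0.064101 = 1.628228
e^{−rT} = e^{−0.0705·0.402} = 0.972057
N(d₁) = 0.954708,  N(d₂) = 0.948262
Call price V = S·N(d₁) − K·e^{−rT}·N(d₂) = 142.862561 − 127.572181 = 15.290381
Δ = N(d₁) = 0.954708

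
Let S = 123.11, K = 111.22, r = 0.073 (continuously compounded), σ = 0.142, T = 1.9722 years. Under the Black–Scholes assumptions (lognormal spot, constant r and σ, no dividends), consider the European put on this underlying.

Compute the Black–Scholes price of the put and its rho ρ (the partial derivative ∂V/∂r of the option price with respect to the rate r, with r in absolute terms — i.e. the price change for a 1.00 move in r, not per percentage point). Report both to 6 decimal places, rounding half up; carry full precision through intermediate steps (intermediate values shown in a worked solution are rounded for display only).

σ√T = 0.142·√1.9722 = 0.199418
d₁ = (ln(S/K) + (r+σ²/2)T) / (σ√T) = (ln(123.11/111.22) + (0.073+0.142²/2)·1.9722) / 0.199418 = (0.101568 + 0.163854) / 0.199418 = 1.330987
d₂ = d₁ − σ√T = 1.330987 − 0.199418 = 1.131569
e^{−rT} = e^{−0.073·1.9722} = 0.865913
N(−d₁) = 0.091597,  N(−d₂) = 0.128908
Put price V = K·e^{−rT}·N(−d₂) − S·N(−d₁) = 12.414713 − 11.276471 = 1.138242
ρ = −K·T·e^{−rT}·N(−d₂) = -24.484297

price = 1.138242
ρ = -24.484297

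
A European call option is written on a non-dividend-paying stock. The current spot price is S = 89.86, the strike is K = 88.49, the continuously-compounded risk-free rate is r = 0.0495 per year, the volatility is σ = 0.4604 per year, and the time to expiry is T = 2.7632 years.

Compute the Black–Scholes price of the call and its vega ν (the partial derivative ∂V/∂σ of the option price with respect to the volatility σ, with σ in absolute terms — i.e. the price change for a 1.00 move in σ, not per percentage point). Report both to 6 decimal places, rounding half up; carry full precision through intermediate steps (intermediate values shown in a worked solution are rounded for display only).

price = 31.697654
ν = 50.323117

σ√T = 0.4604·√2.7632 = 0.765317
d₁ = (ln(S/K) + (r+σ²/2)T) / (σ√T) = (ln(89.86/88.49) + (0.0495+0.4604²/2)·2.7632) / 0.765317 = (0.015363 + 0.429634) / 0.765317 = 0.581454
d₂ = d₁ − σ√T = 0.581454 − 0.765317 = -0.183863
e^{−rT} = e^{−0.0495·2.7632} = 0.872163
N(d₁) = 0.719533,  N(d₂) = 0.427060
Call price V = S·N(d₁) − K·e^{−rT}·N(d₂) = 64.657221 − 32.959567 = 31.697654
φ(d₁) = (1/√(2π))·e^{−d₁²/2} = 0.336895
ν = S·φ(d₁)·√T = 50.323117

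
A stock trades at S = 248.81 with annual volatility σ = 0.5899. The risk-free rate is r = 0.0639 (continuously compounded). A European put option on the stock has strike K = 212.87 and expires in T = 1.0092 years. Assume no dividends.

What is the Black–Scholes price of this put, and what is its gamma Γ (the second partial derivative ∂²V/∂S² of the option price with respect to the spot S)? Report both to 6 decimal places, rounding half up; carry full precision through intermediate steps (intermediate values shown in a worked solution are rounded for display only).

σ√T = 0.5899·√1.0092 = 0.592607
d₁ = (ln(S/K) + (r+σ²/2)T) / (σ√T) = (ln(248.81/212.87) + (0.0639+0.5899²/2)·1.0092) / 0.592607 = (0.156008 + 0.240080) / 0.592607 = 0.668381
d₂ = d₁ − σ√T = 0.668381 − 0.592607 = 0.075774
e^{−rT} = e^{−0.0639·1.0092} = 0.937547
N(−d₁) = 0.251945,  N(−d₂) = 0.469800
Put price V = K·e^{−rT}·N(−d₂) − S·N(−d₁) = 93.760592 − 62.686484 = 31.074107
φ(d₁) = (1/√(2π))·e^{−d₁²/2} = 0.319083
Γ = φ(d₁) / (S·σ·√T) = 0.002164

price = 31.074107
Γ = 0.002164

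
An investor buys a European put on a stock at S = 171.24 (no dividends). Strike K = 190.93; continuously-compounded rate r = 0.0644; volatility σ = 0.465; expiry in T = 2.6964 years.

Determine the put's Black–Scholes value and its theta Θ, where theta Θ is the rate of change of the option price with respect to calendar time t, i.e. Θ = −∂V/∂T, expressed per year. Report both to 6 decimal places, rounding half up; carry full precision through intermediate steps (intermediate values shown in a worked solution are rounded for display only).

σ√T = 0.465·√2.6964 = 0.763563
d₁ = (ln(S/K) + (r+σ²/2)T) / (σ√T) = (ln(171.24/190.93) + (0.0644+0.465²/2)·2.6964) / 0.763563 = (-0.108841 + 0.465163) / 0.763563 = 0.466657
d₂ = d₁ − σ√T = 0.466657 − 0.763563 = -0.296907
e^{−rT} = e^{−0.0644·2.6964} = 0.840593
N(−d₁) = 0.320373,  N(−d₂) = 0.616731
Put price V = K·e^{−rT}·N(−d₂) − S·N(−d₁) = 98.981865 − 54.860636 = 44.121229
φ(d₁) = (1/√(2π))·e^{−d₁²/2} = 0.357785
Θ = −S·φ(d₁)·σ/(2√T) + r·K·e^{−rT}·N(−d₂) = −8.674776 + 6.374432 = -2.300344

price = 44.121229
Θ = -2.300344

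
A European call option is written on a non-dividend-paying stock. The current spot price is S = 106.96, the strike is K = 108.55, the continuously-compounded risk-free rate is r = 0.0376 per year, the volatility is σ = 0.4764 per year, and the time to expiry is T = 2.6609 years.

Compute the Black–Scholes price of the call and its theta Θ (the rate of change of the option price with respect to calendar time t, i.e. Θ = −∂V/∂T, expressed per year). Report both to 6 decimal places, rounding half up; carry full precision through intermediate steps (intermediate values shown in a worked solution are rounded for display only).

price = 35.571905
Θ = -6.944441

σ√T = 0.4764·√2.6609 = 0.777116
d₁ = (ln(S/K) + (r+σ²/2)T) / (σ√T) = (ln(106.96/108.55) + (0.0376+0.4764²/2)·2.6609) / 0.777116 = (-0.014756 + 0.402005) / 0.777116 = 0.498315
d₂ = d₁ − σ√T = 0.498315 − 0.777116 = -0.278801
e^{−rT} = e^{−0.0376·2.6609} = 0.904792
N(d₁) = 0.690869,  N(d₂) = 0.390199
Call price V = S·N(d₁) − K·e^{−rT}·N(d₂) = 73.895348 − 38.323443 = 35.571905
φ(d₁) = (1/√(2π))·e^{−d₁²/2} = 0.352362
Θ = −S·φ(d₁)·σ/(2√T) − r·K·e^{−rT}·N(d₂) = −5.503480 − 1.440961 = -6.944441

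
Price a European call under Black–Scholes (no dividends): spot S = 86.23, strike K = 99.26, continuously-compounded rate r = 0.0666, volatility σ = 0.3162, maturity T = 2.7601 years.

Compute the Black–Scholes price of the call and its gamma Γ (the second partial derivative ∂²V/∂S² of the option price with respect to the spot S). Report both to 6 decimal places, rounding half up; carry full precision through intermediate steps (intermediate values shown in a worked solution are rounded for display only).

σ√T = 0.3162·√2.7601 = 0.525320
d₁ = (ln(S/K) + (r+σ²/2)T) / (σ√T) = (ln(86.23/99.26) + (0.0666+0.3162²/2)·2.7601) / 0.525320 = (-0.140725 + 0.321803) / 0.525320 = 0.344702
d₂ = d₁ − σ√T = 0.344702 − 0.525320 = -0.180619
e^{−rT} = e^{−0.0666·2.7601} = 0.832083
N(d₁) = 0.634841,  N(d₂) = 0.428333
Call price V = S·N(d₁) − K·e^{−rT}·N(d₂) = 54.742316 − 35.377173 = 19.365143
φ(d₁) = (1/√(2π))·e^{−d₁²/2} = 0.375932
Γ = φ(d₁) / (S·σ·√T) = 0.008299

price = 19.365143
Γ = 0.008299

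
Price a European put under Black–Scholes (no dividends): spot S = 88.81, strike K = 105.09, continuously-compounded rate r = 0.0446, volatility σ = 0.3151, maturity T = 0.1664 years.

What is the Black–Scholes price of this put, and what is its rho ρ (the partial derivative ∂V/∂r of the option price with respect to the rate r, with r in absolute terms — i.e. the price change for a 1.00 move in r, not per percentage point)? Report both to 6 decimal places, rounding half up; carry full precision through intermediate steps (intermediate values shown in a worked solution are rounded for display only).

price = 16.125630
ρ = -15.724630

σ√T = 0.3151·√0.1664 = 0.128536
d₁ = (ln(S/K) + (r+σ²/2)T) / (σ√T) = (ln(88.81/105.09) + (0.0446+0.3151²/2)·0.1664) / 0.128536 = (-0.168318 + 0.015682) / 0.128536 = -1.187493
d₂ = d₁ − σ√T = -1.187493 − 0.128536 = -1.316029
e^{−rT} = e^{−0.0446·0.1664} = 0.992606
N(−d₁) = 0.882483,  N(−d₂) = 0.905918
Put price V = K·e^{−rT}·N(−d₂) − S·N(−d₁) = 94.498976 − 78.373346 = 16.125630
ρ = −K·T·e^{−rT}·N(−d₂) = -15.724630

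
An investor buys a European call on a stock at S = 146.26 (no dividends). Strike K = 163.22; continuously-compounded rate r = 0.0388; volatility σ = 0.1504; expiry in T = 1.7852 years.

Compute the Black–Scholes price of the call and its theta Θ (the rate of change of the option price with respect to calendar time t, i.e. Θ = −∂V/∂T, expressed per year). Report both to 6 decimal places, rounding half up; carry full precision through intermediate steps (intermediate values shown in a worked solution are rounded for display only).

price = 9.169062
Θ = -5.521265

σ√T = 0.1504·√1.7852 = 0.200952
d₁ = (ln(S/K) + (r+σ²/2)T) / (σ√T) = (ln(146.26/163.22) + (0.0388+0.1504²/2)·1.7852) / 0.200952 = (-0.109713 + 0.089457) / 0.200952 = -0.100803
d₂ = d₁ − σ√T = -0.100803 − 0.200952 = -0.301755
e^{−rT} = e^{−0.0388·1.7852} = 0.933079
N(d₁) = 0.459853,  N(d₂) = 0.381419
Call price V = S·N(d₁) − K·e^{−rT}·N(d₂) = 67.258134 − 58.089073 = 9.169062
φ(d₁) = (1/√(2π))·e^{−d₁²/2} = 0.396921
Θ = −S·φ(d₁)·σ/(2√T) − r·K·e^{−rT}·N(d₂) = −3.267409 − 2.253856 = -5.521265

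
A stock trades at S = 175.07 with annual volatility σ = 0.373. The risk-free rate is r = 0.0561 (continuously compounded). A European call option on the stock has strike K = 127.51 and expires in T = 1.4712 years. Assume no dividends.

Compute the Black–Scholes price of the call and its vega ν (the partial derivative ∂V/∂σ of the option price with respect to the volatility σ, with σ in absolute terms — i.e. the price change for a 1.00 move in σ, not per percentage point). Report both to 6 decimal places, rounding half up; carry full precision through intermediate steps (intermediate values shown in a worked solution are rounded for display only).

σ√T = 0.373·√1.4712 = 0.452423
d₁ = (ln(S/K) + (r+σ²/2)T) / (σ√T) = (ln(175.07/127.51) + (0.0561+0.373²/2)·1.4712) / 0.452423 = (0.316991 + 0.184878) / 0.452423 = 1.109291
d₂ = d₁ − σ√T = 1.109291 − 0.452423 = 0.656868
e^{−rT} = e^{−0.0561·1.4712} = 0.920780
N(d₁) = 0.866348,  N(d₂) = 0.744367
Call price V = S·N(d₁) − K·e^{−rT}·N(d₂) = 151.671481 − 87.395121 = 64.276360
φ(d₁) = (1/√(2π))·e^{−d₁²/2} = 0.215628
ν = S·φ(d₁)·√T = 45.788065

price = 64.276360
ν = 45.788065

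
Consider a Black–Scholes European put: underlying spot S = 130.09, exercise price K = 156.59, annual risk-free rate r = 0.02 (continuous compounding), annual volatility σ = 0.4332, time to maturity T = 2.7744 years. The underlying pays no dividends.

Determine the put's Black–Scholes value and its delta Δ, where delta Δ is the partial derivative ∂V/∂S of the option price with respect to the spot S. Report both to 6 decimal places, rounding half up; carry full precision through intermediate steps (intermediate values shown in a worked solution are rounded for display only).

price = 48.822843
Δ = -0.428289

σ√T = 0.4332·√2.7744 = 0.721561
d₁ = (ln(S/K) + (r+σ²/2)T) / (σ√T) = (ln(130.09/156.59) + (0.02+0.4332²/2)·2.7744) / 0.721561 = (-0.185404 + 0.315813) / 0.721561 = 0.180731
d₂ = d₁ − σ√T = 0.180731 − 0.721561 = -0.540830
e^{−rT} = e^{−0.02·2.7744} = 0.946023
N(−d₁) = 0.428289,  N(−d₂) = 0.705687
Put price V = K·e^{−rT}·N(−d₂) − S·N(−d₁) = 104.538990 − 55.716147 = 48.822843
Δ = −N(−d₁) = -0.428289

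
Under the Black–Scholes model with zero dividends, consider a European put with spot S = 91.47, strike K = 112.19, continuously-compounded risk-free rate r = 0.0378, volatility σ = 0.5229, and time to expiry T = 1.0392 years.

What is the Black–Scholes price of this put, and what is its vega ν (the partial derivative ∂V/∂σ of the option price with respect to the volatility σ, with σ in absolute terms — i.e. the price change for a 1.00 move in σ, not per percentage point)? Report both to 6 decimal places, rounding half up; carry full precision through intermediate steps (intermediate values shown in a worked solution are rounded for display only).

price = 30.114537
ν = 37.165502

σ√T = 0.5229·√1.0392 = 0.533050
d₁ = (ln(S/K) + (r+σ²/2)T) / (σ√T) = (ln(91.47/112.19) + (0.0378+0.5229²/2)·1.0392) / 0.533050 = (-0.204183 + 0.181353) / 0.533050 = -0.042828
d₂ = d₁ − σ√T = -0.042828 − 0.533050 = -0.575879
e^{−rT} = e^{−0.0378·1.0392} = 0.961480
N(−d₁) = 0.517081,  N(−d₂) = 0.717651
Put price V = K·e^{−rT}·N(−d₂) − S·N(−d₁) = 77.411924 − 47.297387 = 30.114537
φ(d₁) = (1/√(2π))·e^{−d₁²/2} = 0.398577
ν = S·φ(d₁)·√T = 37.165502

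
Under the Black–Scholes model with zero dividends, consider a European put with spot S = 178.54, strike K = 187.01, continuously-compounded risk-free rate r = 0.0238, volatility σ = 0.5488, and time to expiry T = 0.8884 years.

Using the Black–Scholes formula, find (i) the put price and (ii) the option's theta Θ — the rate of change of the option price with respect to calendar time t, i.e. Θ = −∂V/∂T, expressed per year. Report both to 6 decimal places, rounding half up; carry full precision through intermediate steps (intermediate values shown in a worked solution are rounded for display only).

σ√T = 0.5488·√0.8884 = 0.517271
d₁ = (ln(S/K) + (r+σ²/2)T) / (σ√T) = (ln(178.54/187.01) + (0.0238+0.5488²/2)·0.8884) / 0.517271 = (-0.046349 + 0.154929) / 0.517271 = 0.209908
d₂ = d₁ − σ√T = 0.209908 − 0.517271 = -0.307363
e^{−rT} = e^{−0.0238·0.8884} = 0.979078
N(−d₁) = 0.416870,  N(−d₂) = 0.620717
Put price V = K·e^{−rT}·N(−d₂) − S·N(−d₁) = 113.651593 − 74.427936 = 39.223657
φ(d₁) = (1/√(2π))·e^{−d₁²/2} = 0.390249
Θ = −S·φ(d₁)·σ/(2√T) + r·K·e^{−rT}·N(−d₂) = −20.284189 + 2.704908 = -17.579281

price = 39.223657
Θ = -17.579281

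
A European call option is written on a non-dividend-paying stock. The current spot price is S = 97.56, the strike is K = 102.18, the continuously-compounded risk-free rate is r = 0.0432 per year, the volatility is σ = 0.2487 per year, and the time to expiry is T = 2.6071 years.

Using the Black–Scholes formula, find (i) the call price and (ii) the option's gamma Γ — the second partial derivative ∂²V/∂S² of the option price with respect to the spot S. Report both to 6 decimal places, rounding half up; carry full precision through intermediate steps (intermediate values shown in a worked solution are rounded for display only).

σ√T = 0.2487·√2.6071 = 0.401564
d₁ = (ln(S/K) + (r+σ²/2)T) / (σ√T) = (ln(97.56/102.18) + (0.0432+0.2487²/2)·2.6071) / 0.401564 = (-0.046268 + 0.193253) / 0.401564 = 0.366032
d₂ = d₁ − σ√T = 0.366032 − 0.401564 = -0.035532
e^{−rT} = e^{−0.0432·2.6071} = 0.893484
N(d₁) = 0.642829,  N(d₂) = 0.485828
Call price V = S·N(d₁) − K·e^{−rT}·N(d₂) = 62.714425 − 44.354226 = 18.360199
φ(d₁) = (1/√(2π))·e^{−d₁²/2} = 0.373093
Γ = φ(d₁) / (S·σ·√T) = 0.009523

price = 18.360199
Γ = 0.009523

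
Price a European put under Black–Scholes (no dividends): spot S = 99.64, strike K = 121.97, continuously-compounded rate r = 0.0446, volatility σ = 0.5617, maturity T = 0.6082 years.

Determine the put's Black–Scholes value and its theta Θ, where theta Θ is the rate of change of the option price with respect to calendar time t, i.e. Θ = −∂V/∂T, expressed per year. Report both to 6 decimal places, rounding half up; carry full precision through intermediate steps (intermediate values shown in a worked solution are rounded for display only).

price = 29.924061
Θ = -10.208256

σ√T = 0.5617·√0.6082 = 0.438054
d₁ = (ln(S/K) + (r+σ²/2)T) / (σ√T) = (ln(99.64/121.97) + (0.0446+0.5617²/2)·0.6082) / 0.438054 = (-0.202211 + 0.123071) / 0.438054 = -0.180663
d₂ = d₁ − σ√T = -0.180663 − 0.438054 = -0.618717
e^{−rT} = e^{−0.0446·0.6082} = 0.973239
N(−d₁) = 0.571684,  N(−d₂) = 0.731949
Put price V = K·e^{−rT}·N(−d₂) − S·N(−d₁) = 86.886642 − 56.962581 = 29.924061
φ(d₁) = (1/√(2π))·e^{−d₁²/2} = 0.392485
Θ = −S·φ(d₁)·σ/(2√T) + r·K·e^{−rT}·N(−d₂) = −14.083400 + 3.875144 = -10.208256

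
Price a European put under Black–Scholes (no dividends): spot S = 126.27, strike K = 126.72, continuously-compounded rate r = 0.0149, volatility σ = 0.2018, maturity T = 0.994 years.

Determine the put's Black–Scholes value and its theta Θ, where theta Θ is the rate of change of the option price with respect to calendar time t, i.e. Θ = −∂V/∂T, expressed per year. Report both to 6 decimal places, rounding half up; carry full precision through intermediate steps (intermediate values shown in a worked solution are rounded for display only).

price = 9.370537
Θ = -4.072701

σ√T = 0.2018·√0.994 = 0.201194
d₁ = (ln(S/K) + (r+σ²/2)T) / (σ√T) = (ln(126.27/126.72) + (0.0149+0.2018²/2)·0.994) / 0.201194 = (-0.003557 + 0.035050) / 0.201194 = 0.156529
d₂ = d₁ − σ√T = 0.156529 − 0.201194 = -0.044665
e^{−rT} = e^{−0.0149·0.994} = 0.985299
N(−d₁) = 0.437808,  N(−d₂) = 0.517813
Put price V = K·e^{−rT}·N(−d₂) − S·N(−d₁) = 64.652571 − 55.282033 = 9.370537
φ(d₁) = (1/√(2π))·e^{−d₁²/2} = 0.394085
Θ = −S·φ(d₁)·σ/(2√T) + r·K·e^{−rT}·N(−d₂) = −5.036025 + 0.963323 = -4.072701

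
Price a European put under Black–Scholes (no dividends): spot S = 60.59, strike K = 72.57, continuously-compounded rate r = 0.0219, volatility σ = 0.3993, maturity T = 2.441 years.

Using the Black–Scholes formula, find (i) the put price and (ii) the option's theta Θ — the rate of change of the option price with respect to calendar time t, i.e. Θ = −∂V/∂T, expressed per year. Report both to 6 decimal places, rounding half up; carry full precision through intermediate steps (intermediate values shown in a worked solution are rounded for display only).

σ√T = 0.3993·√2.441 = 0.623854
d₁ = (ln(S/K) + (r+σ²/2)T) / (σ√T) = (ln(60.59/72.57) + (0.0219+0.3993²/2)·2.441) / 0.623854 = (-0.180422 + 0.248055) / 0.623854 = 0.108412
d₂ = d₁ − σ√T = 0.108412 − 0.623854 = -0.515442
e^{−rT} = e^{−0.0219·2.441} = 0.947946
N(−d₁) = 0.456834,  N(−d₂) = 0.696878
Put price V = K·e^{−rT}·N(−d₂) − S·N(−d₁) = 47.939934 − 27.679600 = 20.260334
φ(d₁) = (1/√(2π))·e^{−d₁²/2} = 0.396605
Θ = −S·φ(d₁)·σ/(2√T) + r·K·e^{−rT}·N(−d₂) = −3.070749 + 1.049885 = -2.020864

price = 20.260334
Θ = -2.020864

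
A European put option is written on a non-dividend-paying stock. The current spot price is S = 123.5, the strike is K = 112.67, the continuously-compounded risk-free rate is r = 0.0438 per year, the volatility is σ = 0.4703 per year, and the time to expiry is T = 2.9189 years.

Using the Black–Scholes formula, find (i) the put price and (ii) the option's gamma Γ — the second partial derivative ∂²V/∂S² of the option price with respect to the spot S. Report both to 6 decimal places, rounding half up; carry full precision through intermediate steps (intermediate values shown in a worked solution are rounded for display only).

price = 23.787798
Γ = 0.003201

σ√T = 0.4703·√2.9189 = 0.803498
d₁ = (ln(S/K) + (r+σ²/2)T) / (σ√T) = (ln(123.5/112.67) + (0.0438+0.4703²/2)·2.9189) / 0.803498 = (0.091778 + 0.450652) / 0.803498 = 0.675086
d₂ = d₁ − σ√T = 0.675086 − 0.803498 = -0.128412
e^{−rT} = e^{−0.0438·2.9189} = 0.879987
N(−d₁) = 0.249811,  N(−d₂) = 0.551088
Put price V = K·e^{−rT}·N(−d₂) − S·N(−d₁) = 54.639403 − 30.851605 = 23.787798
φ(d₁) = (1/√(2π))·e^{−d₁²/2} = 0.317649
Γ = φ(d₁) / (S·σ·√T) = 0.003201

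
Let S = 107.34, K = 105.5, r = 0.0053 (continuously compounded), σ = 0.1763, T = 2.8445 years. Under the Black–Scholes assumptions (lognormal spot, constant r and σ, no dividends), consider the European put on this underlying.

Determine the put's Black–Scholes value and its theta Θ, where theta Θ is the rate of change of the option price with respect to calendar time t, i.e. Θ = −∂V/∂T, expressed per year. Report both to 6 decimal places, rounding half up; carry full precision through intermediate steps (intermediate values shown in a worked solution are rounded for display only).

price = 10.848174
Θ = -1.881022

σ√T = 0.1763·√2.8445 = 0.297341
d₁ = (ln(S/K) + (r+σ²/2)T) / (σ√T) = (ln(107.34/105.5) + (0.0053+0.1763²/2)·2.8445) / 0.297341 = (0.017290 + 0.059282) / 0.297341 = 0.257523
d₂ = d₁ − σ√T = 0.257523 − 0.297341 = -0.039818
e^{−rT} = e^{−0.0053·2.8445} = 0.985037
N(−d₁) = 0.398388,  N(−d₂) = 0.515881
Put price V = K·e^{−rT}·N(−d₂) − S·N(−d₁) = 53.611096 − 42.762922 = 10.848174
φ(d₁) = (1/√(2π))·e^{−d₁²/2} = 0.385931
Θ = −S·φ(d₁)·σ/(2√T) + r·K·e^{−rT}·N(−d₂) = −2.165161 + 0.284139 = -1.881022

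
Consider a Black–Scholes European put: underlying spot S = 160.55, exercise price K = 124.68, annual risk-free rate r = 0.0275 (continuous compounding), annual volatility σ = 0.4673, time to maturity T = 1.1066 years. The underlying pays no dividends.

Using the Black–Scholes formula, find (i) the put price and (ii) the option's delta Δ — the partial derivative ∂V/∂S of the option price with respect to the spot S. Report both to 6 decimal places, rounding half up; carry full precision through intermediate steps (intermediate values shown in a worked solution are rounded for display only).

price = 11.815002
Δ = -0.205519

σ√T = 0.4673·√1.1066 = 0.491577
d₁ = (ln(S/K) + (r+σ²/2)T) / (σ√T) = (ln(160.55/124.68) + (0.0275+0.4673²/2)·1.1066) / 0.491577 = (0.252855 + 0.151255) / 0.491577 = 0.822070
d₂ = d₁ − σ√T = 0.822070 − 0.491577 = 0.330493
e^{−rT} = e^{−0.0275·1.1066} = 0.970027
N(−d₁) = 0.205519,  N(−d₂) = 0.370514
Put price V = K·e^{−rT}·N(−d₂) − S·N(−d₁) = 44.811012 − 32.996009 = 11.815002
Δ = −N(−d₁) = -0.205519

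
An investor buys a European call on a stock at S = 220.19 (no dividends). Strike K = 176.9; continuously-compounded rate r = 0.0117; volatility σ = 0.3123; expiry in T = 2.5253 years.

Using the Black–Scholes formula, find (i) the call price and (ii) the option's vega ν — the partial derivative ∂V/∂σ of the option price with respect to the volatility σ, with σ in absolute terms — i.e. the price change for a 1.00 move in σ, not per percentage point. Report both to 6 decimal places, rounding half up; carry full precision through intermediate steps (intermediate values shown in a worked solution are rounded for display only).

σ√T = 0.3123·√2.5253 = 0.496282
d₁ = (ln(S/K) + (r+σ²/2)T) / (σ√T) = (ln(220.19/176.9) + (0.0117+0.3123²/2)·2.5253) / 0.496282 = (0.218906 + 0.152694) / 0.496282 = 0.748768
d₂ = d₁ − σ√T = 0.748768 − 0.496282 = 0.252486
e^{−rT} = e^{−0.0117·2.5253} = 0.970886
N(d₁) = 0.773002,  N(d₂) = 0.599667
Call price V = S·N(d₁) − K·e^{−rT}·N(d₂) = 170.207203 − 102.992730 = 67.214473
φ(d₁) = (1/√(2π))·e^{−d₁²/2} = 0.301416
ν = S·φ(d₁)·√T = 105.467764

price = 67.214473
ν = 105.467764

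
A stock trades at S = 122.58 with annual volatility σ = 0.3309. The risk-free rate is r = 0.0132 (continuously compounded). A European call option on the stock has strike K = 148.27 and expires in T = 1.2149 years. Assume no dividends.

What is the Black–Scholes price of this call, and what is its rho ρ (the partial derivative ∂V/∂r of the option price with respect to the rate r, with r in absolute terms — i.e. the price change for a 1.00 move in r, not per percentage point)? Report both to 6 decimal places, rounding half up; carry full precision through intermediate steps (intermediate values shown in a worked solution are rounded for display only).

σ√T = 0.3309·√1.2149 = 0.364726
d₁ = (ln(S/K) + (r+σ²/2)T) / (σ√T) = (ln(122.58/148.27) + (0.0132+0.3309²/2)·1.2149) / 0.364726 = (-0.190271 + 0.082549) / 0.364726 = -0.295350
d₂ = d₁ − σ√T = -0.295350 − 0.364726 = -0.660076
e^{−rT} = e^{−0.0132·1.2149} = 0.984091
N(d₁) = 0.383863,  N(d₂) = 0.254603
Call price V = S·N(d₁) − K·e^{−rT}·N(d₂) = 47.053977 − 37.149369 = 9.904609
ρ = K·T·e^{−rT}·N(d₂) = 45.132768

price = 9.904609
ρ = 45.132768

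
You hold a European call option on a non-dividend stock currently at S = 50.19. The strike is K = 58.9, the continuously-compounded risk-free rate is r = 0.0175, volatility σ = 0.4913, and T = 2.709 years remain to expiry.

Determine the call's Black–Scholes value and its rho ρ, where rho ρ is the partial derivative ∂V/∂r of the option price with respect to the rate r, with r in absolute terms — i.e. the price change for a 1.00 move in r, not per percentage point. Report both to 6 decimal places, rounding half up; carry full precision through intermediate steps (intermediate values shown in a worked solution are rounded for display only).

price = 13.861471
ρ = 44.641755

σ√T = 0.4913·√2.709 = 0.808633
d₁ = (ln(S/K) + (r+σ²/2)T) / (σ√T) = (ln(50.19/58.9) + (0.0175+0.4913²/2)·2.709) / 0.808633 = (-0.160025 + 0.374351) / 0.808633 = 0.265047
d₂ = d₁ − σ√T = 0.265047 − 0.808633 = -0.543586
e^{−rT} = e^{−0.0175·2.709} = 0.953699
N(d₁) = 0.604513,  N(d₂) = 0.293363
Call price V = S·N(d₁) − K·e^{−rT}·N(d₂) = 30.340524 − 16.479053 = 13.861471
ρ = K·T·e^{−rT}·N(d₂) = 44.641755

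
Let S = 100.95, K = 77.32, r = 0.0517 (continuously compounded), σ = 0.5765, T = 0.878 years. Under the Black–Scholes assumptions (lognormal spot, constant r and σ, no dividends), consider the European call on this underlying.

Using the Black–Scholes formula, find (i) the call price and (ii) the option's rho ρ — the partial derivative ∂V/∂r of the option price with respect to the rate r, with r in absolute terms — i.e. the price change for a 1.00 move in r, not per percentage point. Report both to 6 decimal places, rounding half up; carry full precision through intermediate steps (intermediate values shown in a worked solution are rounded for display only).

price = 35.063288
ρ = 40.274398

σ√T = 0.5765·√0.878 = 0.540190
d₁ = (ln(S/K) + (r+σ²/2)T) / (σ√T) = (ln(100.95/77.32) + (0.0517+0.5765²/2)·0.878) / 0.540190 = (0.266673 + 0.191295) / 0.540190 = 0.847790
d₂ = d₁ − σ√T = 0.847790 − 0.540190 = 0.307600
e^{−rT} = e^{−0.0517·0.878} = 0.955622
N(d₁) = 0.801723,  N(d₂) = 0.620807
Call price V = S·N(d₁) − K·e^{−rT}·N(d₂) = 80.933901 − 45.870613 = 35.063288
ρ = K·T·e^{−rT}·N(d₂) = 40.274398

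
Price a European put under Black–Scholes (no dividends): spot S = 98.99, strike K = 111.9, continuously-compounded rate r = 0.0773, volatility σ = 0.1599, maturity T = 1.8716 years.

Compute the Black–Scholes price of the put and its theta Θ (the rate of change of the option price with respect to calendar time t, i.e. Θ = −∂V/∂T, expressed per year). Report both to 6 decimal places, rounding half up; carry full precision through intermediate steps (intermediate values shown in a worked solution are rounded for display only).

price = 7.489494
Θ = 1.510096

σ√T = 0.1599·√1.8716 = 0.218753
d₁ = (ln(S/K) + (r+σ²/2)T) / (σ√T) = (ln(98.99/111.9) + (0.0773+0.1599²/2)·1.8716) / 0.218753 = (-0.122587 + 0.168601) / 0.218753 = 0.210348
d₂ = d₁ − σ√T = 0.210348 − 0.218753 = -0.008405
e^{−rT} = e^{−0.0773·1.8716} = 0.865304
N(−d₁) = 0.416698,  N(−d₂) = 0.503353
Put price V = K·e^{−rT}·N(−d₂) − S·N(−d₁) = 48.738418 − 41.248924 = 7.489494
φ(d₁) = (1/√(2π))·e^{−d₁²/2} = 0.390213
Θ = −S·φ(d₁)·σ/(2√T) + r·K·e^{−rT}·N(−d₂) = −2.257384 + 3.767480 = 1.510096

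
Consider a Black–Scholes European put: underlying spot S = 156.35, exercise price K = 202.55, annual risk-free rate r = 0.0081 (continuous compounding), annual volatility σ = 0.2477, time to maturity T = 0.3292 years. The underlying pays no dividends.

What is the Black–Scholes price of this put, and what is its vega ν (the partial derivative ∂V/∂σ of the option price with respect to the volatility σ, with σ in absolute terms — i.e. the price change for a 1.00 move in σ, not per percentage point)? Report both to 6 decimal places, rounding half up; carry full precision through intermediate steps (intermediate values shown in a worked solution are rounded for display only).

price = 46.017904
ν = 7.988834

σ√T = 0.2477·√0.3292 = 0.142120
d₁ = (ln(S/K) + (r+σ²/2)T) / (σ√T) = (ln(156.35/202.55) + (0.0081+0.2477²/2)·0.3292) / 0.142120 = (-0.258890 + 0.012766) / 0.142120 = -1.731802
d₂ = d₁ − σ√T = -1.731802 − 0.142120 = -1.873922
e^{−rT} = e^{−0.0081·0.3292} = 0.997337
N(−d₁) = 0.958346,  N(−d₂) = 0.969529
Put price V = K·e^{−rT}·N(−d₂) − S·N(−d₁) = 195.855234 − 149.837331 = 46.017904
φ(d₁) = (1/√(2π))·e^{−d₁²/2} = 0.089054
ν = S·φ(d₁)·√T = 7.988834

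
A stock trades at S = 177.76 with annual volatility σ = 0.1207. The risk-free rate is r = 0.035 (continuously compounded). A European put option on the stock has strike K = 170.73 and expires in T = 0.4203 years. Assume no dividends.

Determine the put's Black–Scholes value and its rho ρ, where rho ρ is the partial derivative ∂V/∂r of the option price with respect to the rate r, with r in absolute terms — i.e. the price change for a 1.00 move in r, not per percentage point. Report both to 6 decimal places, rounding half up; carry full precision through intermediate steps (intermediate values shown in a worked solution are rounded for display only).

price = 1.920678
ρ = -17.902001

σ√T = 0.1207·√0.4203 = 0.078250
d₁ = (ln(S/K) + (r+σ²/2)T) / (σ√T) = (ln(177.76/170.73) + (0.035+0.1207²/2)·0.4203) / 0.078250 = (0.040351 + 0.017772) / 0.078250 = 0.742782
d₂ = d₁ − σ√T = 0.742782 − 0.078250 = 0.664531
e^{−rT} = e^{−0.035·0.4203} = 0.985397
N(−d₁) = 0.228807,  N(−d₂) = 0.253175
Put price V = K·e^{−rT}·N(−d₂) − S·N(−d₁) = 42.593388 − 40.672710 = 1.920678
ρ = −K·T·e^{−rT}·N(−d₂) = -17.902001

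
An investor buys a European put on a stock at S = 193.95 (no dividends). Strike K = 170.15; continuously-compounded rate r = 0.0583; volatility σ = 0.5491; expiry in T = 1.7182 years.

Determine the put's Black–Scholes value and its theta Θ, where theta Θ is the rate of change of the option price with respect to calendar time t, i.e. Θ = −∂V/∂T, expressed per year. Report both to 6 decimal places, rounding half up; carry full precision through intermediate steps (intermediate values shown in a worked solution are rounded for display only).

σ√T = 0.5491·√1.7182 = 0.719761
d₁ = (ln(S/K) + (r+σ²/2)T) / (σ√T) = (ln(193.95/170.15) + (0.0583+0.5491²/2)·1.7182) / 0.719761 = (0.130920 + 0.359199) / 0.719761 = 0.680947
d₂ = d₁ − σ√T = 0.680947 − 0.719761 = -0.038814
e^{−rT} = e^{−0.0583·1.7182} = 0.904683
N(−d₁) = 0.247953,  N(−d₂) = 0.515481
Put price V = K·e^{−rT}·N(−d₂) − S·N(−d₁) = 79.348848 − 48.090398 = 31.258450
φ(d₁) = (1/√(2π))·e^{−d₁²/2} = 0.316389
Θ = −S·φ(d₁)·σ/(2√T) + r·K·e^{−rT}·N(−d₂) = −12.852740 + 4.626038 = -8.226702

price = 31.258450
Θ = -8.226702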